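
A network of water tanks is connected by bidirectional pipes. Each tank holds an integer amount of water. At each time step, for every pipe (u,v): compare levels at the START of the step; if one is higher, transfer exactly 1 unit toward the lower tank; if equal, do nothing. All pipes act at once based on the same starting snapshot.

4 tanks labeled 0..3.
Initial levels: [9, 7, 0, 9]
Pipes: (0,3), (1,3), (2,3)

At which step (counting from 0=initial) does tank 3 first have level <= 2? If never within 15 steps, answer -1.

Step 1: flows [0=3,3->1,3->2] -> levels [9 8 1 7]
Step 2: flows [0->3,1->3,3->2] -> levels [8 7 2 8]
Step 3: flows [0=3,3->1,3->2] -> levels [8 8 3 6]
Step 4: flows [0->3,1->3,3->2] -> levels [7 7 4 7]
Step 5: flows [0=3,1=3,3->2] -> levels [7 7 5 6]
Step 6: flows [0->3,1->3,3->2] -> levels [6 6 6 7]
Step 7: flows [3->0,3->1,3->2] -> levels [7 7 7 4]
Step 8: flows [0->3,1->3,2->3] -> levels [6 6 6 7]
  -> period-2 cycle (repeats step 6); tank 3 never drops to <=2
Tank 3 never reaches <=2 within 15 steps

Answer: -1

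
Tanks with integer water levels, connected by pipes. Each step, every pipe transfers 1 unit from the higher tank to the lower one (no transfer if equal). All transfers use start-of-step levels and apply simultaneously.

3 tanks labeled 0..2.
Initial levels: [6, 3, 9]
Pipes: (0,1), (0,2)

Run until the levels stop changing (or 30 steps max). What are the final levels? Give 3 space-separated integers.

Answer: 6 6 6

Derivation:
Step 1: flows [0->1,2->0] -> levels [6 4 8]
Step 2: flows [0->1,2->0] -> levels [6 5 7]
Step 3: flows [0->1,2->0] -> levels [6 6 6]
Step 4: flows [0=1,0=2] -> levels [6 6 6]
  -> stable (no change)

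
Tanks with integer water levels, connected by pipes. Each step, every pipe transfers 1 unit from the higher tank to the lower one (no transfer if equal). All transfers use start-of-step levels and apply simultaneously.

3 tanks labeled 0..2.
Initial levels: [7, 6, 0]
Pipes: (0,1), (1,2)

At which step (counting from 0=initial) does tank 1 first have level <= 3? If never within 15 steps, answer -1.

Step 1: flows [0->1,1->2] -> levels [6 6 1]
Step 2: flows [0=1,1->2] -> levels [6 5 2]
Step 3: flows [0->1,1->2] -> levels [5 5 3]
Step 4: flows [0=1,1->2] -> levels [5 4 4]
Step 5: flows [0->1,1=2] -> levels [4 5 4]
Step 6: flows [1->0,1->2] -> levels [5 3 5]
Tank 1 first reaches <=3 at step 6

Answer: 6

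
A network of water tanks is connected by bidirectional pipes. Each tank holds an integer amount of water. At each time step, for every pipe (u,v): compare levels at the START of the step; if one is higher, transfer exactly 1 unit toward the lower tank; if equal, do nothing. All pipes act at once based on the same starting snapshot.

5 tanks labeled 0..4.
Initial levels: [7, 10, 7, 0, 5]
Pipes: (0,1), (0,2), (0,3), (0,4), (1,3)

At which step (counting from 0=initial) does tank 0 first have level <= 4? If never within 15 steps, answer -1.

Step 1: flows [1->0,0=2,0->3,0->4,1->3] -> levels [6 8 7 2 6]
Step 2: flows [1->0,2->0,0->3,0=4,1->3] -> levels [7 6 6 4 6]
Step 3: flows [0->1,0->2,0->3,0->4,1->3] -> levels [3 6 7 6 7]
Tank 0 first reaches <=4 at step 3

Answer: 3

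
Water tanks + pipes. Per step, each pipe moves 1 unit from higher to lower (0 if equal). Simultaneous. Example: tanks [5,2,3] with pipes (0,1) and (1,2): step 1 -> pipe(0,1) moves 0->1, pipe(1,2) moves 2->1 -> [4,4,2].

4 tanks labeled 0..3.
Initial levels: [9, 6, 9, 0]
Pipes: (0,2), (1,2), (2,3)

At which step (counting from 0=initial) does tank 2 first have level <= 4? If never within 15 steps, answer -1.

Step 1: flows [0=2,2->1,2->3] -> levels [9 7 7 1]
Step 2: flows [0->2,1=2,2->3] -> levels [8 7 7 2]
Step 3: flows [0->2,1=2,2->3] -> levels [7 7 7 3]
Step 4: flows [0=2,1=2,2->3] -> levels [7 7 6 4]
Step 5: flows [0->2,1->2,2->3] -> levels [6 6 7 5]
Step 6: flows [2->0,2->1,2->3] -> levels [7 7 4 6]
Tank 2 first reaches <=4 at step 6

Answer: 6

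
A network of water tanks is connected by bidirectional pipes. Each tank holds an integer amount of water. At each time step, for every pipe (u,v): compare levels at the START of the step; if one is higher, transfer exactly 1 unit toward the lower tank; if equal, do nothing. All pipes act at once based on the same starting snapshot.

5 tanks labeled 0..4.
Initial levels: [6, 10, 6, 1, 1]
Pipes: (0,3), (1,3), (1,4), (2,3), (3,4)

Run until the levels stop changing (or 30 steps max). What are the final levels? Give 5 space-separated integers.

Step 1: flows [0->3,1->3,1->4,2->3,3=4] -> levels [5 8 5 4 2]
Step 2: flows [0->3,1->3,1->4,2->3,3->4] -> levels [4 6 4 6 4]
Step 3: flows [3->0,1=3,1->4,3->2,3->4] -> levels [5 5 5 3 6]
Step 4: flows [0->3,1->3,4->1,2->3,4->3] -> levels [4 5 4 7 4]
Step 5: flows [3->0,3->1,1->4,3->2,3->4] -> levels [5 5 5 3 6]
  -> period-2 cycle: step 5 state = step 3 state; never stabilizes
  -> state at step 30: (30-3) mod 2 = 1, same as step 4 -> [4 5 4 7 4]

Answer: 4 5 4 7 4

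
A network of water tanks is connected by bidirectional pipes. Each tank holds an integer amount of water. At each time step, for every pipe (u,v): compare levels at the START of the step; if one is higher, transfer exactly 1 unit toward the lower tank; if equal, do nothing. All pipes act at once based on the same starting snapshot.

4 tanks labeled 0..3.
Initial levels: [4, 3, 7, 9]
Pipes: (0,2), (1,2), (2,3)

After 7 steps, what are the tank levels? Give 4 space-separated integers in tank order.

Step 1: flows [2->0,2->1,3->2] -> levels [5 4 6 8]
Step 2: flows [2->0,2->1,3->2] -> levels [6 5 5 7]
Step 3: flows [0->2,1=2,3->2] -> levels [5 5 7 6]
Step 4: flows [2->0,2->1,2->3] -> levels [6 6 4 7]
Step 5: flows [0->2,1->2,3->2] -> levels [5 5 7 6]
  -> period-2 cycle: step 5 state = step 3 state
  -> state at step 7: (7-3) mod 2 = 0, same as step 3 -> [5 5 7 6]

Answer: 5 5 7 6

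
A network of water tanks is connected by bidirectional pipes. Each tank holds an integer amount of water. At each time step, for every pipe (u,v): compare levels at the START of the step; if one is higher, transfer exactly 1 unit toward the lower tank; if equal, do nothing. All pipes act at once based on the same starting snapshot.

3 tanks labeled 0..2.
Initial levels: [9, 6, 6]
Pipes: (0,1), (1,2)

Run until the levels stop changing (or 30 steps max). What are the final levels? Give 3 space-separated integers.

Step 1: flows [0->1,1=2] -> levels [8 7 6]
Step 2: flows [0->1,1->2] -> levels [7 7 7]
Step 3: flows [0=1,1=2] -> levels [7 7 7]
  -> stable (no change)

Answer: 7 7 7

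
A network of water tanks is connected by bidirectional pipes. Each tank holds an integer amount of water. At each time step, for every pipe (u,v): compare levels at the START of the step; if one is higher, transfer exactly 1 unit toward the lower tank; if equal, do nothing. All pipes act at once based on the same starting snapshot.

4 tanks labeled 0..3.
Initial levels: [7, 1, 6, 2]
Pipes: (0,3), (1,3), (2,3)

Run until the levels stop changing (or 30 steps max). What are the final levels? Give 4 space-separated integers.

Answer: 4 4 4 4

Derivation:
Step 1: flows [0->3,3->1,2->3] -> levels [6 2 5 3]
Step 2: flows [0->3,3->1,2->3] -> levels [5 3 4 4]
Step 3: flows [0->3,3->1,2=3] -> levels [4 4 4 4]
Step 4: flows [0=3,1=3,2=3] -> levels [4 4 4 4]
  -> stable (no change)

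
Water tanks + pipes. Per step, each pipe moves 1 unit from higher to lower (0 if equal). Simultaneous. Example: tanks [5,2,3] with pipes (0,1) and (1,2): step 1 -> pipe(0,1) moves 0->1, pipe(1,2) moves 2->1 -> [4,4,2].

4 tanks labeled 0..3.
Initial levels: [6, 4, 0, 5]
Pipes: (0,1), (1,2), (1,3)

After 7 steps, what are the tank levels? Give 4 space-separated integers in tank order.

Answer: 3 6 3 3

Derivation:
Step 1: flows [0->1,1->2,3->1] -> levels [5 5 1 4]
Step 2: flows [0=1,1->2,1->3] -> levels [5 3 2 5]
Step 3: flows [0->1,1->2,3->1] -> levels [4 4 3 4]
Step 4: flows [0=1,1->2,1=3] -> levels [4 3 4 4]
Step 5: flows [0->1,2->1,3->1] -> levels [3 6 3 3]
Step 6: flows [1->0,1->2,1->3] -> levels [4 3 4 4]
  -> period-2 cycle: step 6 state = step 4 state
  -> state at step 7: (7-4) mod 2 = 1, same as step 5 -> [3 6 3 3]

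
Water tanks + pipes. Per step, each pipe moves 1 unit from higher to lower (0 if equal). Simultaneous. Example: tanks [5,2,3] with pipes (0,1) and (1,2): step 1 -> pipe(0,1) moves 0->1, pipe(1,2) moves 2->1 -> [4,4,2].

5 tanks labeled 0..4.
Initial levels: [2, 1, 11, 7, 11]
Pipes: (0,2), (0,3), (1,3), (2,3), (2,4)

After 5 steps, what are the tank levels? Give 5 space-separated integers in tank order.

Answer: 5 6 8 6 7

Derivation:
Step 1: flows [2->0,3->0,3->1,2->3,2=4] -> levels [4 2 9 6 11]
Step 2: flows [2->0,3->0,3->1,2->3,4->2] -> levels [6 3 8 5 10]
Step 3: flows [2->0,0->3,3->1,2->3,4->2] -> levels [6 4 7 6 9]
Step 4: flows [2->0,0=3,3->1,2->3,4->2] -> levels [7 5 6 6 8]
Step 5: flows [0->2,0->3,3->1,2=3,4->2] -> levels [5 6 8 6 7]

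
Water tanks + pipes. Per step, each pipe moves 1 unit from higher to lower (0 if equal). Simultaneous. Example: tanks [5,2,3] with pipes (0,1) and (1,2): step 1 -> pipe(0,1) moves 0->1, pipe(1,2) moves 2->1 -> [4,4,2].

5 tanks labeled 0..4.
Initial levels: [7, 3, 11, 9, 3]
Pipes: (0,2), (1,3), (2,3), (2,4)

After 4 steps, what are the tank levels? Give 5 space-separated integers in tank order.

Answer: 7 7 8 5 6

Derivation:
Step 1: flows [2->0,3->1,2->3,2->4] -> levels [8 4 8 9 4]
Step 2: flows [0=2,3->1,3->2,2->4] -> levels [8 5 8 7 5]
Step 3: flows [0=2,3->1,2->3,2->4] -> levels [8 6 6 7 6]
Step 4: flows [0->2,3->1,3->2,2=4] -> levels [7 7 8 5 6]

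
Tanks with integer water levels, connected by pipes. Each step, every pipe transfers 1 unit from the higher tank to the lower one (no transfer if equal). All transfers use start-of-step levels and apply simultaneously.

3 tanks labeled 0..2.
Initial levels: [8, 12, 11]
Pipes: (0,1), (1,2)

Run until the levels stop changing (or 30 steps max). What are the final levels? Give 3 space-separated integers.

Step 1: flows [1->0,1->2] -> levels [9 10 12]
Step 2: flows [1->0,2->1] -> levels [10 10 11]
Step 3: flows [0=1,2->1] -> levels [10 11 10]
Step 4: flows [1->0,1->2] -> levels [11 9 11]
Step 5: flows [0->1,2->1] -> levels [10 11 10]
  -> period-2 cycle: step 5 state = step 3 state; never stabilizes
  -> state at step 30: (30-3) mod 2 = 1, same as step 4 -> [11 9 11]

Answer: 11 9 11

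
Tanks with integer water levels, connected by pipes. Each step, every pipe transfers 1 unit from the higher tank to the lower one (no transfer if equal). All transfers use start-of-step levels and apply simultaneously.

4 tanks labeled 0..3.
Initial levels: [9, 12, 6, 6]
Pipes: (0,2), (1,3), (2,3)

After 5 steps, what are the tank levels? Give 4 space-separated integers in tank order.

Answer: 8 8 7 10

Derivation:
Step 1: flows [0->2,1->3,2=3] -> levels [8 11 7 7]
Step 2: flows [0->2,1->3,2=3] -> levels [7 10 8 8]
Step 3: flows [2->0,1->3,2=3] -> levels [8 9 7 9]
Step 4: flows [0->2,1=3,3->2] -> levels [7 9 9 8]
Step 5: flows [2->0,1->3,2->3] -> levels [8 8 7 10]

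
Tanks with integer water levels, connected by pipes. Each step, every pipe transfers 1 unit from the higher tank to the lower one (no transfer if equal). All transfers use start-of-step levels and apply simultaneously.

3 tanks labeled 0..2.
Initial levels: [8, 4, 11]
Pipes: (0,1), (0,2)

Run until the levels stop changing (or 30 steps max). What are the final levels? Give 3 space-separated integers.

Answer: 7 8 8

Derivation:
Step 1: flows [0->1,2->0] -> levels [8 5 10]
Step 2: flows [0->1,2->0] -> levels [8 6 9]
Step 3: flows [0->1,2->0] -> levels [8 7 8]
Step 4: flows [0->1,0=2] -> levels [7 8 8]
Step 5: flows [1->0,2->0] -> levels [9 7 7]
Step 6: flows [0->1,0->2] -> levels [7 8 8]
  -> period-2 cycle: step 6 state = step 4 state; never stabilizes
  -> state at step 30: (30-4) mod 2 = 0, same as step 4 -> [7 8 8]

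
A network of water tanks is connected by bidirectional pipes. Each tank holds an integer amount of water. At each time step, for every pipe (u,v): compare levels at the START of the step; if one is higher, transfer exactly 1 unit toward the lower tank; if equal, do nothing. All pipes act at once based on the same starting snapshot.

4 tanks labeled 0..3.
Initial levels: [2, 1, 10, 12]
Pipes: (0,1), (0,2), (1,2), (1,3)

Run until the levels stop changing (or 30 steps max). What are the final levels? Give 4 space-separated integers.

Answer: 5 8 6 6

Derivation:
Step 1: flows [0->1,2->0,2->1,3->1] -> levels [2 4 8 11]
Step 2: flows [1->0,2->0,2->1,3->1] -> levels [4 5 6 10]
Step 3: flows [1->0,2->0,2->1,3->1] -> levels [6 6 4 9]
Step 4: flows [0=1,0->2,1->2,3->1] -> levels [5 6 6 8]
Step 5: flows [1->0,2->0,1=2,3->1] -> levels [7 6 5 7]
Step 6: flows [0->1,0->2,1->2,3->1] -> levels [5 7 7 6]
Step 7: flows [1->0,2->0,1=2,1->3] -> levels [7 5 6 7]
Step 8: flows [0->1,0->2,2->1,3->1] -> levels [5 8 6 6]
Step 9: flows [1->0,2->0,1->2,1->3] -> levels [7 5 6 7]
  -> period-2 cycle: step 9 state = step 7 state; never stabilizes
  -> state at step 30: (30-7) mod 2 = 1, same as step 8 -> [5 8 6 6]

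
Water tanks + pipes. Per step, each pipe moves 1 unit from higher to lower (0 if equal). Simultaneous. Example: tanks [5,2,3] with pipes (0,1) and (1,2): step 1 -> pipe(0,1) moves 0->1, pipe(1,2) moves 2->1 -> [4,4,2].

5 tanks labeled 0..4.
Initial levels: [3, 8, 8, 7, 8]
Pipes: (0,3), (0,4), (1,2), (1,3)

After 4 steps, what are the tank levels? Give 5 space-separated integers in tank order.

Step 1: flows [3->0,4->0,1=2,1->3] -> levels [5 7 8 7 7]
Step 2: flows [3->0,4->0,2->1,1=3] -> levels [7 8 7 6 6]
Step 3: flows [0->3,0->4,1->2,1->3] -> levels [5 6 8 8 7]
Step 4: flows [3->0,4->0,2->1,3->1] -> levels [7 8 7 6 6]

Answer: 7 8 7 6 6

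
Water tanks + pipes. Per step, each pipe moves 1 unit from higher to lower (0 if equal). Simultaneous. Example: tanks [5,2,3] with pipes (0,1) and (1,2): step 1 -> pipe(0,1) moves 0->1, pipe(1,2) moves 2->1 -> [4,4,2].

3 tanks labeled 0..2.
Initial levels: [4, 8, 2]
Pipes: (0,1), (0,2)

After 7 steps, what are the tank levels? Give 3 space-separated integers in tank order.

Step 1: flows [1->0,0->2] -> levels [4 7 3]
Step 2: flows [1->0,0->2] -> levels [4 6 4]
Step 3: flows [1->0,0=2] -> levels [5 5 4]
Step 4: flows [0=1,0->2] -> levels [4 5 5]
Step 5: flows [1->0,2->0] -> levels [6 4 4]
Step 6: flows [0->1,0->2] -> levels [4 5 5]
  -> period-2 cycle: step 6 state = step 4 state
  -> state at step 7: (7-4) mod 2 = 1, same as step 5 -> [6 4 4]

Answer: 6 4 4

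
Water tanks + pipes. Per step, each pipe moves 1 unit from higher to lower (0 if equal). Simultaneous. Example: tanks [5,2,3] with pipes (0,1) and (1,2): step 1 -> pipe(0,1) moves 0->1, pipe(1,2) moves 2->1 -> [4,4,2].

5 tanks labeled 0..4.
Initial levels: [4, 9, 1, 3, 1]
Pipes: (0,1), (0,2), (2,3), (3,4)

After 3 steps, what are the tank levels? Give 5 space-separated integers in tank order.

Step 1: flows [1->0,0->2,3->2,3->4] -> levels [4 8 3 1 2]
Step 2: flows [1->0,0->2,2->3,4->3] -> levels [4 7 3 3 1]
Step 3: flows [1->0,0->2,2=3,3->4] -> levels [4 6 4 2 2]

Answer: 4 6 4 2 2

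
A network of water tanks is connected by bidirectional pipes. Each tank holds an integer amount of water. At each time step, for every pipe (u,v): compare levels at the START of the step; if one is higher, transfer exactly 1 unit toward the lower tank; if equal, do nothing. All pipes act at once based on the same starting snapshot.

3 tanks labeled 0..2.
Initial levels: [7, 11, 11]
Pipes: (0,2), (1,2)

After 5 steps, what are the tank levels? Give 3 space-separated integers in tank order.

Answer: 10 10 9

Derivation:
Step 1: flows [2->0,1=2] -> levels [8 11 10]
Step 2: flows [2->0,1->2] -> levels [9 10 10]
Step 3: flows [2->0,1=2] -> levels [10 10 9]
Step 4: flows [0->2,1->2] -> levels [9 9 11]
Step 5: flows [2->0,2->1] -> levels [10 10 9]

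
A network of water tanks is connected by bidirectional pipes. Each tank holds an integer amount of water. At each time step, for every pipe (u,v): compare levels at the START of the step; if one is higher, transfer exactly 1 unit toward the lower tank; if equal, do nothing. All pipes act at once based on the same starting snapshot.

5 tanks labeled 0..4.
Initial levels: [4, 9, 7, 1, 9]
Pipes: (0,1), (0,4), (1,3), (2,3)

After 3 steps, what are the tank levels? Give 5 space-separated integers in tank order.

Step 1: flows [1->0,4->0,1->3,2->3] -> levels [6 7 6 3 8]
Step 2: flows [1->0,4->0,1->3,2->3] -> levels [8 5 5 5 7]
Step 3: flows [0->1,0->4,1=3,2=3] -> levels [6 6 5 5 8]

Answer: 6 6 5 5 8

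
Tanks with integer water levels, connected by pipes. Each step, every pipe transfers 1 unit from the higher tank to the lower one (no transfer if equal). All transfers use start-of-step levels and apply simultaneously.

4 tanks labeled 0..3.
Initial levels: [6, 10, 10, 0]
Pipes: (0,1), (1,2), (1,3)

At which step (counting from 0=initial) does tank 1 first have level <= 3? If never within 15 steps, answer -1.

Answer: -1

Derivation:
Step 1: flows [1->0,1=2,1->3] -> levels [7 8 10 1]
Step 2: flows [1->0,2->1,1->3] -> levels [8 7 9 2]
Step 3: flows [0->1,2->1,1->3] -> levels [7 8 8 3]
Step 4: flows [1->0,1=2,1->3] -> levels [8 6 8 4]
Step 5: flows [0->1,2->1,1->3] -> levels [7 7 7 5]
Step 6: flows [0=1,1=2,1->3] -> levels [7 6 7 6]
Step 7: flows [0->1,2->1,1=3] -> levels [6 8 6 6]
Step 8: flows [1->0,1->2,1->3] -> levels [7 5 7 7]
Step 9: flows [0->1,2->1,3->1] -> levels [6 8 6 6]
  -> period-2 cycle (repeats step 7); tank 1 never drops to <=3
Tank 1 never reaches <=3 within 15 steps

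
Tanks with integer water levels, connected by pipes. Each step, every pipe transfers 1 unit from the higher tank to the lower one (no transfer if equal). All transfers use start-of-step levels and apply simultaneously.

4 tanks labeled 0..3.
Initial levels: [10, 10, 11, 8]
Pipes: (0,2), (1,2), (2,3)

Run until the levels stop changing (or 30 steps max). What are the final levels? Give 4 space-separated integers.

Answer: 10 10 11 8

Derivation:
Step 1: flows [2->0,2->1,2->3] -> levels [11 11 8 9]
Step 2: flows [0->2,1->2,3->2] -> levels [10 10 11 8]
  -> period-2 cycle: step 2 state = step 0 state; never stabilizes
  -> state at step 30: (30-0) mod 2 = 0, same as step 0 -> [10 10 11 8]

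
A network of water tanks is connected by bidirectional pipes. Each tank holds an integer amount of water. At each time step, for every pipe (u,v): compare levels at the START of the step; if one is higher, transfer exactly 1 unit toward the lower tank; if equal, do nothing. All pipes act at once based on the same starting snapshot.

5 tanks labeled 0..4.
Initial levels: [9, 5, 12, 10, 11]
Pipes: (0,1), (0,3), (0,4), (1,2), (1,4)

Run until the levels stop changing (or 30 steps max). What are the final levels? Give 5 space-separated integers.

Answer: 7 11 10 10 9

Derivation:
Step 1: flows [0->1,3->0,4->0,2->1,4->1] -> levels [10 8 11 9 9]
Step 2: flows [0->1,0->3,0->4,2->1,4->1] -> levels [7 11 10 10 9]
Step 3: flows [1->0,3->0,4->0,1->2,1->4] -> levels [10 8 11 9 9]
  -> period-2 cycle: step 3 state = step 1 state; never stabilizes
  -> state at step 30: (30-1) mod 2 = 1, same as step 2 -> [7 11 10 10 9]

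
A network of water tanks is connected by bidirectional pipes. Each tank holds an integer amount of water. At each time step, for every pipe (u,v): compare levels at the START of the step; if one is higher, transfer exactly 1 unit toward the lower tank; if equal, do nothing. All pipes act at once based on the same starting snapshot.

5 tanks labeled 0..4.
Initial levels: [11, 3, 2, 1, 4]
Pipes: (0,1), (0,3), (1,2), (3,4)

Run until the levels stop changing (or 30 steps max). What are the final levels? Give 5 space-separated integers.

Answer: 3 5 4 5 4

Derivation:
Step 1: flows [0->1,0->3,1->2,4->3] -> levels [9 3 3 3 3]
Step 2: flows [0->1,0->3,1=2,3=4] -> levels [7 4 3 4 3]
Step 3: flows [0->1,0->3,1->2,3->4] -> levels [5 4 4 4 4]
Step 4: flows [0->1,0->3,1=2,3=4] -> levels [3 5 4 5 4]
Step 5: flows [1->0,3->0,1->2,3->4] -> levels [5 3 5 3 5]
Step 6: flows [0->1,0->3,2->1,4->3] -> levels [3 5 4 5 4]
  -> period-2 cycle: step 6 state = step 4 state; never stabilizes
  -> state at step 30: (30-4) mod 2 = 0, same as step 4 -> [3 5 4 5 4]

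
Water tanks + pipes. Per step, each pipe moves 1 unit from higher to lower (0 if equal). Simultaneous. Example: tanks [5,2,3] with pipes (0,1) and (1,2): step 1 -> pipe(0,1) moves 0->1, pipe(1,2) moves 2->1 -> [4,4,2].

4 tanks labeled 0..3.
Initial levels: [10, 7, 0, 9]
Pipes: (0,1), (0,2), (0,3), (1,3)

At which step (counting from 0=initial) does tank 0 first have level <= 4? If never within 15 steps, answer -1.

Answer: -1

Derivation:
Step 1: flows [0->1,0->2,0->3,3->1] -> levels [7 9 1 9]
Step 2: flows [1->0,0->2,3->0,1=3] -> levels [8 8 2 8]
Step 3: flows [0=1,0->2,0=3,1=3] -> levels [7 8 3 8]
Step 4: flows [1->0,0->2,3->0,1=3] -> levels [8 7 4 7]
Step 5: flows [0->1,0->2,0->3,1=3] -> levels [5 8 5 8]
Step 6: flows [1->0,0=2,3->0,1=3] -> levels [7 7 5 7]
Step 7: flows [0=1,0->2,0=3,1=3] -> levels [6 7 6 7]
Step 8: flows [1->0,0=2,3->0,1=3] -> levels [8 6 6 6]
Step 9: flows [0->1,0->2,0->3,1=3] -> levels [5 7 7 7]
Step 10: flows [1->0,2->0,3->0,1=3] -> levels [8 6 6 6]
  -> period-2 cycle (repeats step 8); tank 0 never drops to <=4
Tank 0 never reaches <=4 within 15 steps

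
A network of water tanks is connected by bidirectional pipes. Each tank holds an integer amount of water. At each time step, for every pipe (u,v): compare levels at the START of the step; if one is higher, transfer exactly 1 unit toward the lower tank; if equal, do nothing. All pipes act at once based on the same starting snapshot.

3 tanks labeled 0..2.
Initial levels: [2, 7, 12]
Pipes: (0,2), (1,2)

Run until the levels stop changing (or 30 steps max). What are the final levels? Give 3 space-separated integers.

Step 1: flows [2->0,2->1] -> levels [3 8 10]
Step 2: flows [2->0,2->1] -> levels [4 9 8]
Step 3: flows [2->0,1->2] -> levels [5 8 8]
Step 4: flows [2->0,1=2] -> levels [6 8 7]
Step 5: flows [2->0,1->2] -> levels [7 7 7]
Step 6: flows [0=2,1=2] -> levels [7 7 7]
  -> stable (no change)

Answer: 7 7 7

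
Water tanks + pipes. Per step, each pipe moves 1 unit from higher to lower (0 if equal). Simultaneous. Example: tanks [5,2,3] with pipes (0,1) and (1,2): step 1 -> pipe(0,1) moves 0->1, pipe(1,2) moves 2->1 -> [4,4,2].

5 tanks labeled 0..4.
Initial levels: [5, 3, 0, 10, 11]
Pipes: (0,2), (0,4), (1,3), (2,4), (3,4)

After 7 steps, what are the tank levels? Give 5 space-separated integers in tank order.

Step 1: flows [0->2,4->0,3->1,4->2,4->3] -> levels [5 4 2 10 8]
Step 2: flows [0->2,4->0,3->1,4->2,3->4] -> levels [5 5 4 8 7]
Step 3: flows [0->2,4->0,3->1,4->2,3->4] -> levels [5 6 6 6 6]
Step 4: flows [2->0,4->0,1=3,2=4,3=4] -> levels [7 6 5 6 5]
Step 5: flows [0->2,0->4,1=3,2=4,3->4] -> levels [5 6 6 5 7]
Step 6: flows [2->0,4->0,1->3,4->2,4->3] -> levels [7 5 6 7 4]
Step 7: flows [0->2,0->4,3->1,2->4,3->4] -> levels [5 6 6 5 7]

Answer: 5 6 6 5 7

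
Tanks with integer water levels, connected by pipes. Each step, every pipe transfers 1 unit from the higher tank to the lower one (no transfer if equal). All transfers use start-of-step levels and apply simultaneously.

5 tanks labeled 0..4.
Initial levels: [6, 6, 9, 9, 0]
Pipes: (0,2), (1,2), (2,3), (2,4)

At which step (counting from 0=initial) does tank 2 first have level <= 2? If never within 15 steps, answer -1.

Step 1: flows [2->0,2->1,2=3,2->4] -> levels [7 7 6 9 1]
Step 2: flows [0->2,1->2,3->2,2->4] -> levels [6 6 8 8 2]
Step 3: flows [2->0,2->1,2=3,2->4] -> levels [7 7 5 8 3]
Step 4: flows [0->2,1->2,3->2,2->4] -> levels [6 6 7 7 4]
Step 5: flows [2->0,2->1,2=3,2->4] -> levels [7 7 4 7 5]
Step 6: flows [0->2,1->2,3->2,4->2] -> levels [6 6 8 6 4]
Step 7: flows [2->0,2->1,2->3,2->4] -> levels [7 7 4 7 5]
  -> period-2 cycle (repeats step 5); tank 2 never drops to <=2
Tank 2 never reaches <=2 within 15 steps

Answer: -1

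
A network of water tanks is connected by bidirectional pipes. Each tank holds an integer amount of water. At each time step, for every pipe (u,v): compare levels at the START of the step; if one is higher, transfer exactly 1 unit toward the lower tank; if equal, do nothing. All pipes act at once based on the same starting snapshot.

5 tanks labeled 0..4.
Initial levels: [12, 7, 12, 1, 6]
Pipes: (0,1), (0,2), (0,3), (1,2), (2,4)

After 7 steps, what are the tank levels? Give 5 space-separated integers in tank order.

Answer: 6 7 10 7 8

Derivation:
Step 1: flows [0->1,0=2,0->3,2->1,2->4] -> levels [10 9 10 2 7]
Step 2: flows [0->1,0=2,0->3,2->1,2->4] -> levels [8 11 8 3 8]
Step 3: flows [1->0,0=2,0->3,1->2,2=4] -> levels [8 9 9 4 8]
Step 4: flows [1->0,2->0,0->3,1=2,2->4] -> levels [9 8 7 5 9]
Step 5: flows [0->1,0->2,0->3,1->2,4->2] -> levels [6 8 10 6 8]
Step 6: flows [1->0,2->0,0=3,2->1,2->4] -> levels [8 8 7 6 9]
Step 7: flows [0=1,0->2,0->3,1->2,4->2] -> levels [6 7 10 7 8]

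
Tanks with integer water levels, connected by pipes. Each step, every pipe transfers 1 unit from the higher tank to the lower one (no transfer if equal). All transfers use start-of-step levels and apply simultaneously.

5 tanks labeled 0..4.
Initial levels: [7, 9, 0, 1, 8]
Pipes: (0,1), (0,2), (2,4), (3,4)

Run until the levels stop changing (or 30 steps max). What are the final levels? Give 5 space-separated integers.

Step 1: flows [1->0,0->2,4->2,4->3] -> levels [7 8 2 2 6]
Step 2: flows [1->0,0->2,4->2,4->3] -> levels [7 7 4 3 4]
Step 3: flows [0=1,0->2,2=4,4->3] -> levels [6 7 5 4 3]
Step 4: flows [1->0,0->2,2->4,3->4] -> levels [6 6 5 3 5]
Step 5: flows [0=1,0->2,2=4,4->3] -> levels [5 6 6 4 4]
Step 6: flows [1->0,2->0,2->4,3=4] -> levels [7 5 4 4 5]
Step 7: flows [0->1,0->2,4->2,4->3] -> levels [5 6 6 5 3]
Step 8: flows [1->0,2->0,2->4,3->4] -> levels [7 5 4 4 5]
  -> period-2 cycle: step 8 state = step 6 state; never stabilizes
  -> state at step 30: (30-6) mod 2 = 0, same as step 6 -> [7 5 4 4 5]

Answer: 7 5 4 4 5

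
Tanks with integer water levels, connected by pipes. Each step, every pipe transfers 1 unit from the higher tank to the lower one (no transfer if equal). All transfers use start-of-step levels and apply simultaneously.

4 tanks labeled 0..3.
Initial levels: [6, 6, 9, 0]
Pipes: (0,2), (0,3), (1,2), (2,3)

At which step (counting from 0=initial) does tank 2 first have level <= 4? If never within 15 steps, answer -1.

Answer: 3

Derivation:
Step 1: flows [2->0,0->3,2->1,2->3] -> levels [6 7 6 2]
Step 2: flows [0=2,0->3,1->2,2->3] -> levels [5 6 6 4]
Step 3: flows [2->0,0->3,1=2,2->3] -> levels [5 6 4 6]
Tank 2 first reaches <=4 at step 3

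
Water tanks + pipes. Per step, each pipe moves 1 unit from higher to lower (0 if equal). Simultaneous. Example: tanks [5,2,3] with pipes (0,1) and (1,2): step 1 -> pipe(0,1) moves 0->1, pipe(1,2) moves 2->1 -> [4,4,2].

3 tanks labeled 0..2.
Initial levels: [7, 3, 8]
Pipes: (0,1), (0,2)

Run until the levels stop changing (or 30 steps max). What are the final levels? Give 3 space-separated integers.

Answer: 6 6 6

Derivation:
Step 1: flows [0->1,2->0] -> levels [7 4 7]
Step 2: flows [0->1,0=2] -> levels [6 5 7]
Step 3: flows [0->1,2->0] -> levels [6 6 6]
Step 4: flows [0=1,0=2] -> levels [6 6 6]
  -> stable (no change)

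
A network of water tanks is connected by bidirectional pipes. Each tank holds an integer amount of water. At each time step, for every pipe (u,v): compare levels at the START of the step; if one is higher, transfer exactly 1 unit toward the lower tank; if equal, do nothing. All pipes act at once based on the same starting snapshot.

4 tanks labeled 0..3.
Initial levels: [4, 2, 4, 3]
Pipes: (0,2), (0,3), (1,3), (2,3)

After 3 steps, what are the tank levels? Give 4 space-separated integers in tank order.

Answer: 3 3 3 4

Derivation:
Step 1: flows [0=2,0->3,3->1,2->3] -> levels [3 3 3 4]
Step 2: flows [0=2,3->0,3->1,3->2] -> levels [4 4 4 1]
Step 3: flows [0=2,0->3,1->3,2->3] -> levels [3 3 3 4]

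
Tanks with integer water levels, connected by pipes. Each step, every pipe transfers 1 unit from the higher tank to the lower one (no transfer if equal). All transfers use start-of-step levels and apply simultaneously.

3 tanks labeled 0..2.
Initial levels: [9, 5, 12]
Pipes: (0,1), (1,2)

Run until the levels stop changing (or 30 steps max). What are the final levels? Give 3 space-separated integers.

Answer: 9 8 9

Derivation:
Step 1: flows [0->1,2->1] -> levels [8 7 11]
Step 2: flows [0->1,2->1] -> levels [7 9 10]
Step 3: flows [1->0,2->1] -> levels [8 9 9]
Step 4: flows [1->0,1=2] -> levels [9 8 9]
Step 5: flows [0->1,2->1] -> levels [8 10 8]
Step 6: flows [1->0,1->2] -> levels [9 8 9]
  -> period-2 cycle: step 6 state = step 4 state; never stabilizes
  -> state at step 30: (30-4) mod 2 = 0, same as step 4 -> [9 8 9]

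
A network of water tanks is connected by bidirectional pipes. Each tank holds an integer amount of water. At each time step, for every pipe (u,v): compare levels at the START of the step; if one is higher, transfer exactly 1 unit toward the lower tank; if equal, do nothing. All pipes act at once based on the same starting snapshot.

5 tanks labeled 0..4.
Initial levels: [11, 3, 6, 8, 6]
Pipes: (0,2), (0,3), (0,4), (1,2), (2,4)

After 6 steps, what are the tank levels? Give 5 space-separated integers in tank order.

Answer: 5 6 8 8 7

Derivation:
Step 1: flows [0->2,0->3,0->4,2->1,2=4] -> levels [8 4 6 9 7]
Step 2: flows [0->2,3->0,0->4,2->1,4->2] -> levels [7 5 7 8 7]
Step 3: flows [0=2,3->0,0=4,2->1,2=4] -> levels [8 6 6 7 7]
Step 4: flows [0->2,0->3,0->4,1=2,4->2] -> levels [5 6 8 8 7]
Step 5: flows [2->0,3->0,4->0,2->1,2->4] -> levels [8 7 5 7 7]
Step 6: flows [0->2,0->3,0->4,1->2,4->2] -> levels [5 6 8 8 7]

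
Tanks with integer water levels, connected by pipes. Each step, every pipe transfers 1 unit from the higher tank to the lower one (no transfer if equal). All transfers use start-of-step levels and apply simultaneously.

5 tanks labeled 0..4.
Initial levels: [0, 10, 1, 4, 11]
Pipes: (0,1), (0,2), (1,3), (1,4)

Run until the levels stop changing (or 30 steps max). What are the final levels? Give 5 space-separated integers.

Step 1: flows [1->0,2->0,1->3,4->1] -> levels [2 9 0 5 10]
Step 2: flows [1->0,0->2,1->3,4->1] -> levels [2 8 1 6 9]
Step 3: flows [1->0,0->2,1->3,4->1] -> levels [2 7 2 7 8]
Step 4: flows [1->0,0=2,1=3,4->1] -> levels [3 7 2 7 7]
Step 5: flows [1->0,0->2,1=3,1=4] -> levels [3 6 3 7 7]
Step 6: flows [1->0,0=2,3->1,4->1] -> levels [4 7 3 6 6]
Step 7: flows [1->0,0->2,1->3,1->4] -> levels [4 4 4 7 7]
Step 8: flows [0=1,0=2,3->1,4->1] -> levels [4 6 4 6 6]
Step 9: flows [1->0,0=2,1=3,1=4] -> levels [5 5 4 6 6]
Step 10: flows [0=1,0->2,3->1,4->1] -> levels [4 7 5 5 5]
Step 11: flows [1->0,2->0,1->3,1->4] -> levels [6 4 4 6 6]
Step 12: flows [0->1,0->2,3->1,4->1] -> levels [4 7 5 5 5]
  -> period-2 cycle: step 12 state = step 10 state; never stabilizes
  -> state at step 30: (30-10) mod 2 = 0, same as step 10 -> [4 7 5 5 5]

Answer: 4 7 5 5 5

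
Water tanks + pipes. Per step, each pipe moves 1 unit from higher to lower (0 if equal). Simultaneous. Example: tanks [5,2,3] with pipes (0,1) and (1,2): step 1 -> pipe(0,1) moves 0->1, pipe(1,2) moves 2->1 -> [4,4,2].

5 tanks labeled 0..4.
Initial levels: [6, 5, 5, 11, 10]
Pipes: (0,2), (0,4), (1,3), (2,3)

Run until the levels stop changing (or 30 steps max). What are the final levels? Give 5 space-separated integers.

Answer: 9 7 6 8 7

Derivation:
Step 1: flows [0->2,4->0,3->1,3->2] -> levels [6 6 7 9 9]
Step 2: flows [2->0,4->0,3->1,3->2] -> levels [8 7 7 7 8]
Step 3: flows [0->2,0=4,1=3,2=3] -> levels [7 7 8 7 8]
Step 4: flows [2->0,4->0,1=3,2->3] -> levels [9 7 6 8 7]
Step 5: flows [0->2,0->4,3->1,3->2] -> levels [7 8 8 6 8]
Step 6: flows [2->0,4->0,1->3,2->3] -> levels [9 7 6 8 7]
  -> period-2 cycle: step 6 state = step 4 state; never stabilizes
  -> state at step 30: (30-4) mod 2 = 0, same as step 4 -> [9 7 6 8 7]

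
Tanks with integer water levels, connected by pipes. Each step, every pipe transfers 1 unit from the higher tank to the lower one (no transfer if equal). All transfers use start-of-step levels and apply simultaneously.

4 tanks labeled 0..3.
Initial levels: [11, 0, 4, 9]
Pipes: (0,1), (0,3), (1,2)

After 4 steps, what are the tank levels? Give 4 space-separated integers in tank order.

Answer: 8 4 4 8

Derivation:
Step 1: flows [0->1,0->3,2->1] -> levels [9 2 3 10]
Step 2: flows [0->1,3->0,2->1] -> levels [9 4 2 9]
Step 3: flows [0->1,0=3,1->2] -> levels [8 4 3 9]
Step 4: flows [0->1,3->0,1->2] -> levels [8 4 4 8]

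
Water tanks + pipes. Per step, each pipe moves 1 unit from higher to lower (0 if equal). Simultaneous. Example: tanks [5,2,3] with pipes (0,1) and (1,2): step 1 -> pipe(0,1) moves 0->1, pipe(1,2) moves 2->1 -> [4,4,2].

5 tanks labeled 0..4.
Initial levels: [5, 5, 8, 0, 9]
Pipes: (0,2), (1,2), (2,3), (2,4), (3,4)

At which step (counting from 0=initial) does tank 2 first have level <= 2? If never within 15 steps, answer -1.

Step 1: flows [2->0,2->1,2->3,4->2,4->3] -> levels [6 6 6 2 7]
Step 2: flows [0=2,1=2,2->3,4->2,4->3] -> levels [6 6 6 4 5]
Step 3: flows [0=2,1=2,2->3,2->4,4->3] -> levels [6 6 4 6 5]
Step 4: flows [0->2,1->2,3->2,4->2,3->4] -> levels [5 5 8 4 5]
Step 5: flows [2->0,2->1,2->3,2->4,4->3] -> levels [6 6 4 6 5]
  -> period-2 cycle (repeats step 3); tank 2 never drops to <=2
Tank 2 never reaches <=2 within 15 steps

Answer: -1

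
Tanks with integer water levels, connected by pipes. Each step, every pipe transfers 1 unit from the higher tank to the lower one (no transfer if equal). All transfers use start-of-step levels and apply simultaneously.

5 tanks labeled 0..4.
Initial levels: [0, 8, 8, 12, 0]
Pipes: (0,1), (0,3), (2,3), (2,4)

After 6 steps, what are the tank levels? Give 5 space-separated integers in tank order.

Step 1: flows [1->0,3->0,3->2,2->4] -> levels [2 7 8 10 1]
Step 2: flows [1->0,3->0,3->2,2->4] -> levels [4 6 8 8 2]
Step 3: flows [1->0,3->0,2=3,2->4] -> levels [6 5 7 7 3]
Step 4: flows [0->1,3->0,2=3,2->4] -> levels [6 6 6 6 4]
Step 5: flows [0=1,0=3,2=3,2->4] -> levels [6 6 5 6 5]
Step 6: flows [0=1,0=3,3->2,2=4] -> levels [6 6 6 5 5]

Answer: 6 6 6 5 5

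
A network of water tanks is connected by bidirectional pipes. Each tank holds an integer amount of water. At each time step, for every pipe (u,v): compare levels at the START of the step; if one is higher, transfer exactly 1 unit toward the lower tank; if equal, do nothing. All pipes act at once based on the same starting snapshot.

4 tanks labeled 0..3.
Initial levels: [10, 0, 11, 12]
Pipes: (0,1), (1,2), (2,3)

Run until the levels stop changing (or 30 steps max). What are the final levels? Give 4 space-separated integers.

Step 1: flows [0->1,2->1,3->2] -> levels [9 2 11 11]
Step 2: flows [0->1,2->1,2=3] -> levels [8 4 10 11]
Step 3: flows [0->1,2->1,3->2] -> levels [7 6 10 10]
Step 4: flows [0->1,2->1,2=3] -> levels [6 8 9 10]
Step 5: flows [1->0,2->1,3->2] -> levels [7 8 9 9]
Step 6: flows [1->0,2->1,2=3] -> levels [8 8 8 9]
Step 7: flows [0=1,1=2,3->2] -> levels [8 8 9 8]
Step 8: flows [0=1,2->1,2->3] -> levels [8 9 7 9]
Step 9: flows [1->0,1->2,3->2] -> levels [9 7 9 8]
Step 10: flows [0->1,2->1,2->3] -> levels [8 9 7 9]
  -> period-2 cycle: step 10 state = step 8 state; never stabilizes
  -> state at step 30: (30-8) mod 2 = 0, same as step 8 -> [8 9 7 9]

Answer: 8 9 7 9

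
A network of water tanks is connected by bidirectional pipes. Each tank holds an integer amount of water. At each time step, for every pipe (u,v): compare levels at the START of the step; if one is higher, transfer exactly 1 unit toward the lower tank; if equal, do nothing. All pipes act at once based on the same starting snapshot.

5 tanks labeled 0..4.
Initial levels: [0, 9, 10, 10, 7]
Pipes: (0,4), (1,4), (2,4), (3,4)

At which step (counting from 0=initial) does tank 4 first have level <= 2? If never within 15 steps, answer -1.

Answer: -1

Derivation:
Step 1: flows [4->0,1->4,2->4,3->4] -> levels [1 8 9 9 9]
Step 2: flows [4->0,4->1,2=4,3=4] -> levels [2 9 9 9 7]
Step 3: flows [4->0,1->4,2->4,3->4] -> levels [3 8 8 8 9]
Step 4: flows [4->0,4->1,4->2,4->3] -> levels [4 9 9 9 5]
Step 5: flows [4->0,1->4,2->4,3->4] -> levels [5 8 8 8 7]
Step 6: flows [4->0,1->4,2->4,3->4] -> levels [6 7 7 7 9]
Step 7: flows [4->0,4->1,4->2,4->3] -> levels [7 8 8 8 5]
Step 8: flows [0->4,1->4,2->4,3->4] -> levels [6 7 7 7 9]
  -> period-2 cycle (repeats step 6); tank 4 never drops to <=2
Tank 4 never reaches <=2 within 15 steps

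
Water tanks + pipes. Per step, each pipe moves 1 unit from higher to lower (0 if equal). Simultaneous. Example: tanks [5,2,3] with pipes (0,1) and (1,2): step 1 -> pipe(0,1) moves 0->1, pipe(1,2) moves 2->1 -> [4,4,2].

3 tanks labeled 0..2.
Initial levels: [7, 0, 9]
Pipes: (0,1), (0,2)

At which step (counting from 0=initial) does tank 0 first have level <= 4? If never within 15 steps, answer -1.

Answer: 7

Derivation:
Step 1: flows [0->1,2->0] -> levels [7 1 8]
Step 2: flows [0->1,2->0] -> levels [7 2 7]
Step 3: flows [0->1,0=2] -> levels [6 3 7]
Step 4: flows [0->1,2->0] -> levels [6 4 6]
Step 5: flows [0->1,0=2] -> levels [5 5 6]
Step 6: flows [0=1,2->0] -> levels [6 5 5]
Step 7: flows [0->1,0->2] -> levels [4 6 6]
Tank 0 first reaches <=4 at step 7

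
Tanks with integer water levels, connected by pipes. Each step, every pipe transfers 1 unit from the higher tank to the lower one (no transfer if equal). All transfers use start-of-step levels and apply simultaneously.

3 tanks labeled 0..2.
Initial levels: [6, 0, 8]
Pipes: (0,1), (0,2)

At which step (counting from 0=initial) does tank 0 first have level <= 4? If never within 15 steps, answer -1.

Step 1: flows [0->1,2->0] -> levels [6 1 7]
Step 2: flows [0->1,2->0] -> levels [6 2 6]
Step 3: flows [0->1,0=2] -> levels [5 3 6]
Step 4: flows [0->1,2->0] -> levels [5 4 5]
Step 5: flows [0->1,0=2] -> levels [4 5 5]
Tank 0 first reaches <=4 at step 5

Answer: 5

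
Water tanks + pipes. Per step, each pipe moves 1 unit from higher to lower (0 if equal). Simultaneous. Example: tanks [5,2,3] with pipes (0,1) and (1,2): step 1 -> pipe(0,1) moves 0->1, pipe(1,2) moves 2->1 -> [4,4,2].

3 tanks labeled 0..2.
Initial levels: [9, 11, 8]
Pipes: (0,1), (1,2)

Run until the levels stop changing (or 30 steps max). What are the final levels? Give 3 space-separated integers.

Step 1: flows [1->0,1->2] -> levels [10 9 9]
Step 2: flows [0->1,1=2] -> levels [9 10 9]
Step 3: flows [1->0,1->2] -> levels [10 8 10]
Step 4: flows [0->1,2->1] -> levels [9 10 9]
  -> period-2 cycle: step 4 state = step 2 state; never stabilizes
  -> state at step 30: (30-2) mod 2 = 0, same as step 2 -> [9 10 9]

Answer: 9 10 9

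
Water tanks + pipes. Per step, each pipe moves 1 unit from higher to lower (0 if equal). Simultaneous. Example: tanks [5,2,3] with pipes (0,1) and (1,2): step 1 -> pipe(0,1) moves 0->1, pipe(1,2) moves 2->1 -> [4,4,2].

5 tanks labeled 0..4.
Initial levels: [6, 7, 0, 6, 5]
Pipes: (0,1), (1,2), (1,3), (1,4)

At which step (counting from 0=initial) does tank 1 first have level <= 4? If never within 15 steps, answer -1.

Answer: 1

Derivation:
Step 1: flows [1->0,1->2,1->3,1->4] -> levels [7 3 1 7 6]
Tank 1 first reaches <=4 at step 1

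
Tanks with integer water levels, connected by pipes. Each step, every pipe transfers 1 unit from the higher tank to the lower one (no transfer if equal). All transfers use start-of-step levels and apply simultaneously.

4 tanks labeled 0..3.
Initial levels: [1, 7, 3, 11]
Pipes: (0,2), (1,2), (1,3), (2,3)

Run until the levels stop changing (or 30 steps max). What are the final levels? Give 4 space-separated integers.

Step 1: flows [2->0,1->2,3->1,3->2] -> levels [2 7 4 9]
Step 2: flows [2->0,1->2,3->1,3->2] -> levels [3 7 5 7]
Step 3: flows [2->0,1->2,1=3,3->2] -> levels [4 6 6 6]
Step 4: flows [2->0,1=2,1=3,2=3] -> levels [5 6 5 6]
Step 5: flows [0=2,1->2,1=3,3->2] -> levels [5 5 7 5]
Step 6: flows [2->0,2->1,1=3,2->3] -> levels [6 6 4 6]
Step 7: flows [0->2,1->2,1=3,3->2] -> levels [5 5 7 5]
  -> period-2 cycle: step 7 state = step 5 state; never stabilizes
  -> state at step 30: (30-5) mod 2 = 1, same as step 6 -> [6 6 4 6]

Answer: 6 6 4 6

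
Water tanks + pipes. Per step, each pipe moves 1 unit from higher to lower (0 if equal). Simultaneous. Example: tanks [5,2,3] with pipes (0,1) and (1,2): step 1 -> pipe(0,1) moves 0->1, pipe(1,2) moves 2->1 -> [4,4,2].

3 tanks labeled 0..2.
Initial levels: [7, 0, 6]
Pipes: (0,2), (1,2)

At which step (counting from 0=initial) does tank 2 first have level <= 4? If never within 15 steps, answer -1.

Step 1: flows [0->2,2->1] -> levels [6 1 6]
Step 2: flows [0=2,2->1] -> levels [6 2 5]
Step 3: flows [0->2,2->1] -> levels [5 3 5]
Step 4: flows [0=2,2->1] -> levels [5 4 4]
Tank 2 first reaches <=4 at step 4

Answer: 4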